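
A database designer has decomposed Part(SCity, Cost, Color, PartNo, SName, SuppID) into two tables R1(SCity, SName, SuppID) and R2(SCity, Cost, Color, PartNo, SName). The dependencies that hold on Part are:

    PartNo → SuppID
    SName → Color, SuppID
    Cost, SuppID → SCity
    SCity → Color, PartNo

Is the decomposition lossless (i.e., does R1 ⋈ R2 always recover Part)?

Yes

Common attributes: R1 ∩ R2 = {SCity, SName}.
Closure of {SCity, SName}: SName → Color, SuppID applies, adding Color, SuppID; SCity → Color, PartNo applies, adding PartNo. So (SCity, SName)⁺ = {SCity, Color, PartNo, SName, SuppID}.
This closure contains every attribute of R1, so R1 ∩ R2 → R1. The join is lossless.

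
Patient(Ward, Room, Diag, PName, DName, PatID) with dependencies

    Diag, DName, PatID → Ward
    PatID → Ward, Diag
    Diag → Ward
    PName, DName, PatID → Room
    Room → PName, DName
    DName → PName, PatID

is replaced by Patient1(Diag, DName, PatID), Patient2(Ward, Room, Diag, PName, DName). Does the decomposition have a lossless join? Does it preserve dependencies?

Lossless test: (Diag, DName)⁺ = {Ward, Room, Diag, PName, DName, PatID}, which contains all of one fragment — lossless.
Dependency preservation: Diag, DName, PatID → Ward; PatID → Ward, Diag; PName, DName, PatID → Room; DName → PName, PatID are not contained in any single fragment, but the restricted closure of each left-hand side across the fragments still reaches the right-hand side; the remaining FDs each lie inside some fragment. All dependencies are preserved.

lossless and dependency-preserving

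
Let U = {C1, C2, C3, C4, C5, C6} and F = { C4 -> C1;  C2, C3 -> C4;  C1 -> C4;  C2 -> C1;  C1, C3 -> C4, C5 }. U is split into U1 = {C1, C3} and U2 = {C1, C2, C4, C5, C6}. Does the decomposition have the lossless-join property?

No

Common attributes: U1 ∩ U2 = {C1}.
Closure of {C1}: C1 → C4 applies, adding C4. So (C1)⁺ = {C1, C4}.
The closure contains neither all of U1 = {C1, C3} nor all of U2 = {C1, C2, C4, C5, C6}, so the common attributes are not a superkey of either fragment. The join is lossy.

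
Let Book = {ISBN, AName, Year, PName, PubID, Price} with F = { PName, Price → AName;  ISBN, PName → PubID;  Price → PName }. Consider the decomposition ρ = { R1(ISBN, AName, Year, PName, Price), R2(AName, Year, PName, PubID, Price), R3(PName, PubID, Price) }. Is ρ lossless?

Chase test. Columns are ISBN, AName, Year, PName, PubID, Price; row i has aⱼ where attribute j ∈ Ri, else bᵢⱼ.
Initial tableau (one row per fragment):
  row 1: a1 a2 a3 a4 b15 a6
  row 2: b21 a2 a3 a4 a5 a6
  row 3: b31 b32 b33 a4 a5 a6
Rows 1 and 3 agree on PName, Price; apply PName, Price→AName and equate their AName entries.
No row becomes fully distinguished — the join is lossy.

No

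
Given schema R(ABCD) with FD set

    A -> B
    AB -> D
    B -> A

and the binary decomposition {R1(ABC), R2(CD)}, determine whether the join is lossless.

Common attributes: R1 ∩ R2 = {C}.
No dependency enlarges {C}, so (C)⁺ = {C}.
The closure contains neither all of R1 = {ABC} nor all of R2 = {CD}, so the common attributes are not a superkey of either fragment. The join is lossy.

No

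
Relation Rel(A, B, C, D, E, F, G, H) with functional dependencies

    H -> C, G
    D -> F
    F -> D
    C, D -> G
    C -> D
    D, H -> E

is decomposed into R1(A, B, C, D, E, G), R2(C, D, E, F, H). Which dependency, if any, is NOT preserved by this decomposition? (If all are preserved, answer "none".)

H → C, G: restricted closure across fragments reaches C, G.
D → F lies within R2.
F → D lies within R2.
C, D → G lies within R1.
C → D lies within R1.
D, H → E lies within R2.
Every dependency is enforceable on the fragments, so the decomposition is dependency-preserving.

none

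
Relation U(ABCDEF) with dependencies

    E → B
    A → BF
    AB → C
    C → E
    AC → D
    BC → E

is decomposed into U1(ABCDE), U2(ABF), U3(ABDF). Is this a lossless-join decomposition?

Yes

Chase test. Columns are ABCDEF; row i has aⱼ where attribute j ∈ Ui, else bᵢⱼ.
Initial tableau (one row per fragment):
  row 1: a1 a2 a3 a4 a5 b16
  row 2: a1 a2 b23 b24 b25 a6
  row 3: a1 a2 b33 a4 b35 a6
Rows 1 and 2 agree on A; apply A→BF and equate their BF entries.
Rows 1 and 2 agree on AB; apply AB→C and equate their C entries.
Rows 1 and 3 agree on AB; apply AB→C and equate their C entries.
Rows 1 and 2 agree on C; apply C→E and equate their E entries.
Rows 1 and 3 agree on C; apply C→E and equate their E entries.
Rows 1 and 2 agree on AC; apply AC→D and equate their D entries.
Row 1 is now all distinguished symbols — the join is lossless.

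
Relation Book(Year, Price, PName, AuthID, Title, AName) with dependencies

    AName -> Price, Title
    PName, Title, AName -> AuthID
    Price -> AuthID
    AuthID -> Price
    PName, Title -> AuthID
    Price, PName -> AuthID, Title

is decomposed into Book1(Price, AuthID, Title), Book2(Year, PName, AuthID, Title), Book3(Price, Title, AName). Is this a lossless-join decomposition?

No

Chase test. Columns are Year, Price, PName, AuthID, Title, AName; row i has aⱼ where attribute j ∈ Booki, else bᵢⱼ.
Initial tableau (one row per fragment):
  row 1: b11 a2 b13 a4 a5 b16
  row 2: a1 b22 a3 a4 a5 b26
  row 3: b31 a2 b33 b34 a5 a6
Rows 1 and 3 agree on Price; apply Price→AuthID and equate their AuthID entries.
Rows 1 and 2 agree on AuthID; apply AuthID→Price and equate their Price entries.
No row becomes fully distinguished — the join is lossy.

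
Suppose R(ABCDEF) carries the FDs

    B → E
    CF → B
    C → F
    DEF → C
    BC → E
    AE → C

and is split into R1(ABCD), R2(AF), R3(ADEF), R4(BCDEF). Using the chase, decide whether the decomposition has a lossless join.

Chase test. Columns are ABCDEF; row i has aⱼ where attribute j ∈ Ri, else bᵢⱼ.
Initial tableau (one row per fragment):
  row 1: a1 a2 a3 a4 b15 b16
  row 2: a1 b22 b23 b24 b25 a6
  row 3: a1 b32 b33 a4 a5 a6
  row 4: b41 a2 a3 a4 a5 a6
Rows 1 and 4 agree on B; apply B→E and equate their E entries.
Rows 1 and 4 agree on C; apply C→F and equate their F entries.
Rows 1 and 3 agree on DEF; apply DEF→C and equate their C entries.
Rows 1 and 3 agree on CF; apply CF→B and equate their B entries.
Row 1 is now all distinguished symbols — the join is lossless.

Yes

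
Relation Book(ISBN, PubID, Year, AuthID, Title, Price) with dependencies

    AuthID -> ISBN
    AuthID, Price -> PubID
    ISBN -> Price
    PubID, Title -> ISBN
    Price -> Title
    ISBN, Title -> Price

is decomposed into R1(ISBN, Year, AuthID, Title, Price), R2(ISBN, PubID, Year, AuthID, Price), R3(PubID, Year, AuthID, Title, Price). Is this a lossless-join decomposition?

Chase test. Columns are ISBN, PubID, Year, AuthID, Title, Price; row i has aⱼ where attribute j ∈ Ri, else bᵢⱼ.
Initial tableau (one row per fragment):
  row 1: a1 b12 a3 a4 a5 a6
  row 2: a1 a2 a3 a4 b25 a6
  row 3: b31 a2 a3 a4 a5 a6
Rows 1 and 3 agree on AuthID; apply AuthID→ISBN and equate their ISBN entries.
Rows 1 and 2 agree on AuthID, Price; apply AuthID, Price→PubID and equate their PubID entries.
Rows 1 and 2 agree on Price; apply Price→Title and equate their Title entries.
Row 1 is now all distinguished symbols — the join is lossless.

Yes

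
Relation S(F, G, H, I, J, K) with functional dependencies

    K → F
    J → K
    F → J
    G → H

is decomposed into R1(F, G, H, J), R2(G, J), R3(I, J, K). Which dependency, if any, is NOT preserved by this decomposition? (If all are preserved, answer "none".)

K → F: restricted closure across fragments reaches F.
J → K lies within R3.
F → J lies within R1.
G → H lies within R1.
Every dependency is enforceable on the fragments, so the decomposition is dependency-preserving.

none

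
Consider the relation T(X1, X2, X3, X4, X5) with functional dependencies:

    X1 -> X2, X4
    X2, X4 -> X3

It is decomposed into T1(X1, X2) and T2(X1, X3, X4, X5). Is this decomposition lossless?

Yes

Common attributes: T1 ∩ T2 = {X1}.
Closure of {X1}: X1 → X2, X4 applies, adding X2, X4; X2, X4 → X3 applies, adding X3. So (X1)⁺ = {X1, X2, X3, X4}.
This closure contains every attribute of T1, so T1 ∩ T2 → T1. The join is lossless.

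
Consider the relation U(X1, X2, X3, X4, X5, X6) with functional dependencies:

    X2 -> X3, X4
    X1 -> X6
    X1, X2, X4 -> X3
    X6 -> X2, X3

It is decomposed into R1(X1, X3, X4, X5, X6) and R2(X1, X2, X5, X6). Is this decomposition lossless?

Yes

Common attributes: R1 ∩ R2 = {X1, X5, X6}.
Closure of {X1, X5, X6}: X6 → X2, X3 applies, adding X2, X3; X2 → X3, X4 applies, adding X4. So (X1, X5, X6)⁺ = {X1, X2, X3, X4, X5, X6}.
This closure contains every attribute of R1, so R1 ∩ R2 → R1. The join is lossless.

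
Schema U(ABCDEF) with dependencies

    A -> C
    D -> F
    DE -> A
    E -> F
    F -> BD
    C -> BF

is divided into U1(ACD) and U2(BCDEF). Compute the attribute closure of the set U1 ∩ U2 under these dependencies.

BCDF

U1 ∩ U2 = {CD}.
D → F applies, adding F
F → BD applies, adding B
Closure: {BCDF}.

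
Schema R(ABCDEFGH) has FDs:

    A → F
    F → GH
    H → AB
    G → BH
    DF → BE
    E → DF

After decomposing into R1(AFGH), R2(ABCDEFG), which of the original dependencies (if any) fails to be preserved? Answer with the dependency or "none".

none

A → F lies within R1.
F → GH lies within R1.
H → AB: restricted closure across fragments reaches AB.
G → BH: restricted closure across fragments reaches BH.
DF → BE lies within R2.
E → DF lies within R2.
Every dependency is enforceable on the fragments, so the decomposition is dependency-preserving.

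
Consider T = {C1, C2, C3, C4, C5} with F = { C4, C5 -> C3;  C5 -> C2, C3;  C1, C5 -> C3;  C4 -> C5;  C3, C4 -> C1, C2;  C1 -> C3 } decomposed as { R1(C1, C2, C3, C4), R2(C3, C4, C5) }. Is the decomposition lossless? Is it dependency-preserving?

lossless but not dependency-preserving

Lossless test: (C3, C4)⁺ = {C1, C2, C3, C4, C5}, which contains all of one fragment — lossless.
Dependency preservation: the restricted closure of {C5} across the fragments never reaches {C2, C3}, so C5 → C2, C3 cannot be enforced without a join — not preserved.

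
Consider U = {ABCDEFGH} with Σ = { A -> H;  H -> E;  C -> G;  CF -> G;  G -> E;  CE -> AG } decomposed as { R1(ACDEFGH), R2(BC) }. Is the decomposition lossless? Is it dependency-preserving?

lossy but dependency-preserving

Lossless test: (C)⁺ = {ACEGH}, which is a superkey of neither fragment — lossy.
Dependency preservation: every FD's attributes lie within a single fragment, so each can be enforced locally — preserved.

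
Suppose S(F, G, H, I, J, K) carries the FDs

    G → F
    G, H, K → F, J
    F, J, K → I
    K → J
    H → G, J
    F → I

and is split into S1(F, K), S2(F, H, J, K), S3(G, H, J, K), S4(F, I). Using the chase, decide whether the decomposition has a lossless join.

Yes

Chase test. Columns are F, G, H, I, J, K; row i has aⱼ where attribute j ∈ Si, else bᵢⱼ.
Initial tableau (one row per fragment):
  row 1: a1 b12 b13 b14 b15 a6
  row 2: a1 b22 a3 b24 a5 a6
  row 3: b31 a2 a3 b34 a5 a6
  row 4: a1 b42 b43 a4 b45 b46
Rows 1 and 2 agree on K; apply K→J and equate their J entries.
Rows 2 and 3 agree on H; apply H→G, J and equate their G, J entries.
Rows 1 and 2 agree on F; apply F→I and equate their I entries.
Rows 1 and 4 agree on F; apply F→I and equate their I entries.
Rows 2 and 3 agree on G; apply G→F and equate their F entries.
Rows 1 and 3 agree on F, J, K; apply F, J, K→I and equate their I entries.
Row 2 is now all distinguished symbols — the join is lossless.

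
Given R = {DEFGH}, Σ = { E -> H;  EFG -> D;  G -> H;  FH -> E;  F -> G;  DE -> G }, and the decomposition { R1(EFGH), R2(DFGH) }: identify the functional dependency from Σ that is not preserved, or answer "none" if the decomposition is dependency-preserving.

Check DE → G: no single fragment contains all of {DEG}, and the restricted closure of {DE} across the fragments never reaches {G}.
E → H is preserved.
EFG → D is preserved.
G → H is preserved.
FH → E is preserved.
F → G is preserved.

DE -> G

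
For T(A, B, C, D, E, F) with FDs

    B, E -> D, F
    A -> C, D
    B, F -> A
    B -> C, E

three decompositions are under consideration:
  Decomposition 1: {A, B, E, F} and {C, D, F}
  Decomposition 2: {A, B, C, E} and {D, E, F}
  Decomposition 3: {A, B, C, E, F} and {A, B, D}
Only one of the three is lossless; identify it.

Decomposition 1: common = {F}, closure = {F} → lossy.
Decomposition 2: common = {E}, closure = {E} → lossy.
Decomposition 3: common = {A, B}, closure = {A, B, C, D, E, F} → lossless.

Decomposition 3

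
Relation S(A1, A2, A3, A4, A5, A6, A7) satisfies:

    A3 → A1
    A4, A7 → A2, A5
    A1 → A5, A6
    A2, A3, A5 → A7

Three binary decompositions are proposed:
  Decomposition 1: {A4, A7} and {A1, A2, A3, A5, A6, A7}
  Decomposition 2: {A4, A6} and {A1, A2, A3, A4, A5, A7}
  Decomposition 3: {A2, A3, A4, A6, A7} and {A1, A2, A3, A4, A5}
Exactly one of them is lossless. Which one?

Decomposition 1: common = {A7}, closure = {A7} → lossy.
Decomposition 2: common = {A4}, closure = {A4} → lossy.
Decomposition 3: common = {A2, A3, A4}, closure = {A1, A2, A3, A4, A5, A6, A7} → lossless.

Decomposition 3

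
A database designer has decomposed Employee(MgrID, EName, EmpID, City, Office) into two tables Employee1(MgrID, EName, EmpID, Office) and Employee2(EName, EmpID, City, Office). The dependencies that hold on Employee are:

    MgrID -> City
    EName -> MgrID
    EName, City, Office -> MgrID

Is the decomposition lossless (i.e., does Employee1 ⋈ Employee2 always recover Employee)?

Common attributes: Employee1 ∩ Employee2 = {EName, EmpID, Office}.
Closure of {EName, EmpID, Office}: EName → MgrID applies, adding MgrID; MgrID → City applies, adding City. So (EName, EmpID, Office)⁺ = {MgrID, EName, EmpID, City, Office}.
This closure contains every attribute of Employee1, so Employee1 ∩ Employee2 → Employee1. The join is lossless.

Yes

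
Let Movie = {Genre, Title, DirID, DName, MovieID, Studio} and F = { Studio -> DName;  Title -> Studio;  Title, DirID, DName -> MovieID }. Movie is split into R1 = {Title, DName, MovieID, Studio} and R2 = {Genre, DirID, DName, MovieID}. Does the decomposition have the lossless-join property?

No

Common attributes: R1 ∩ R2 = {DName, MovieID}.
No dependency enlarges {DName, MovieID}, so (DName, MovieID)⁺ = {DName, MovieID}.
The closure contains neither all of R1 = {Title, DName, MovieID, Studio} nor all of R2 = {Genre, DirID, DName, MovieID}, so the common attributes are not a superkey of either fragment. The join is lossy.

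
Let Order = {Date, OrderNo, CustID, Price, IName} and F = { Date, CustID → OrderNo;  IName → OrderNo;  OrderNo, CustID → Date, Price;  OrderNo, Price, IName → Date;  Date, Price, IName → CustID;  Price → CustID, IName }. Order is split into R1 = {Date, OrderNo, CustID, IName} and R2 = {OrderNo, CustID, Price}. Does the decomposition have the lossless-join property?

Common attributes: R1 ∩ R2 = {OrderNo, CustID}.
Closure of {OrderNo, CustID}: OrderNo, CustID → Date, Price applies, adding Date, Price; Price → CustID, IName applies, adding IName. So (OrderNo, CustID)⁺ = {Date, OrderNo, CustID, Price, IName}.
This closure contains every attribute of R1, so R1 ∩ R2 → R1. The join is lossless.

Yes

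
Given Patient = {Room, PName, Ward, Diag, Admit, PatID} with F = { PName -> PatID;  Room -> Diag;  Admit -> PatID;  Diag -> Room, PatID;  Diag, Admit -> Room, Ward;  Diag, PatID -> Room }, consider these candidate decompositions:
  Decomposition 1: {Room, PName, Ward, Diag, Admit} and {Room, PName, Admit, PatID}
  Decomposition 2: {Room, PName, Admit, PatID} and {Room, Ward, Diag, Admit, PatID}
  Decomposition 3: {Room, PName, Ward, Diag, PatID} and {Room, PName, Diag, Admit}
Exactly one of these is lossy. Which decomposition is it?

Decomposition 1: common = {Room, PName, Admit}, closure = {Room, PName, Ward, Diag, Admit, PatID} → lossless.
Decomposition 2: common = {Room, Admit, PatID}, closure = {Room, Ward, Diag, Admit, PatID} → lossless.
Decomposition 3: common = {Room, PName, Diag}, closure = {Room, PName, Diag, PatID} → lossy.

Decomposition 3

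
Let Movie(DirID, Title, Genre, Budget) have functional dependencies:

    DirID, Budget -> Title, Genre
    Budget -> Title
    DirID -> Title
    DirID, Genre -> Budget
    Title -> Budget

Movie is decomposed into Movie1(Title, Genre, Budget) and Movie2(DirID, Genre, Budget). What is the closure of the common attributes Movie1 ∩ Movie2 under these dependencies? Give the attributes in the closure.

Movie1 ∩ Movie2 = {Genre, Budget}.
Budget → Title applies, adding Title
Closure: {Title, Genre, Budget}.

Title, Genre, Budget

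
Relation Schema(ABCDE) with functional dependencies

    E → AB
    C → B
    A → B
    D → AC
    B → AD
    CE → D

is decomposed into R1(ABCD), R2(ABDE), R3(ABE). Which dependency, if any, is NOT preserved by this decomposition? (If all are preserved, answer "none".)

none

E → AB lies within R2.
C → B lies within R1.
A → B lies within R1.
D → AC lies within R1.
B → AD lies within R1.
CE → D: restricted closure across fragments reaches D.
Every dependency is enforceable on the fragments, so the decomposition is dependency-preserving.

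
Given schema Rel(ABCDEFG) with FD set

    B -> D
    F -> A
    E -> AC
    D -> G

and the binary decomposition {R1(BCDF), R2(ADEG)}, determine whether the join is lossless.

Common attributes: R1 ∩ R2 = {D}.
Closure of {D}: D → G applies, adding G. So (D)⁺ = {DG}.
The closure contains neither all of R1 = {BCDF} nor all of R2 = {ADEG}, so the common attributes are not a superkey of either fragment. The join is lossy.

No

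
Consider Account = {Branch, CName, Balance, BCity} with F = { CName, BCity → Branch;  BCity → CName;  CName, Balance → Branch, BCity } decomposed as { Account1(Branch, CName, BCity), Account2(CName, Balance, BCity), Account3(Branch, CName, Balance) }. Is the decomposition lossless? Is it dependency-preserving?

Lossless test (chase): Rows 1 and 2 agree on CName, BCity; apply CName, BCity→Branch and equate their Branch entries. Rows 2 and 3 agree on CName, Balance; apply CName, Balance→Branch, BCity and equate their Branch, BCity entries. Row 2 is now all distinguished symbols — the join is lossless.
Dependency preservation: CName, Balance → Branch, BCity is not contained in any single fragment, but the restricted closure of its left-hand side across the fragments still reaches the right-hand side; the remaining FDs each lie inside some fragment. All dependencies are preserved.

lossless and dependency-preserving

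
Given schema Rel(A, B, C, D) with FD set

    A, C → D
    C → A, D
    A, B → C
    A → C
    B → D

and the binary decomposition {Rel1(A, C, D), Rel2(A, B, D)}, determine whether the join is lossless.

Yes

Common attributes: Rel1 ∩ Rel2 = {A, D}.
Closure of {A, D}: A → C applies, adding C. So (A, D)⁺ = {A, C, D}.
This closure contains every attribute of Rel1, so Rel1 ∩ Rel2 → Rel1. The join is lossless.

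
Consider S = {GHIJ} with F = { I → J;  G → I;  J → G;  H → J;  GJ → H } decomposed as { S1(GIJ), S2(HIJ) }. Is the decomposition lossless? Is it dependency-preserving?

Lossless test: (IJ)⁺ = {GHIJ}, which contains all of one fragment — lossless.
Dependency preservation: GJ → H is not contained in any single fragment, but the restricted closure of its left-hand side across the fragments still reaches the right-hand side; the remaining FDs each lie inside some fragment. All dependencies are preserved.

lossless and dependency-preserving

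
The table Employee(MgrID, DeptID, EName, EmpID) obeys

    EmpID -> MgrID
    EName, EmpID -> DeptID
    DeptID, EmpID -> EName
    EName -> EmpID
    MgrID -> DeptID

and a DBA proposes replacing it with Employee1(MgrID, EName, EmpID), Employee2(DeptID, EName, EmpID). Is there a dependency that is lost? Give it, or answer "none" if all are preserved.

MgrID -> DeptID

Check MgrID → DeptID: no single fragment contains all of {MgrID, DeptID}, and the restricted closure of {MgrID} across the fragments never reaches {DeptID}.
EmpID → MgrID is preserved.
EName, EmpID → DeptID is preserved.
DeptID, EmpID → EName is preserved.
EName → EmpID is preserved.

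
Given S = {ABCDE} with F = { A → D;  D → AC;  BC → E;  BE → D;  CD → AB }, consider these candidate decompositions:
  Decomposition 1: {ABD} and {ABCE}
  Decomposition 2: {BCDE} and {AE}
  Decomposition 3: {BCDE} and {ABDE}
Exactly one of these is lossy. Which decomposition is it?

Decomposition 2

Decomposition 1: common = {AB}, closure = {ABCDE} → lossless.
Decomposition 2: common = {E}, closure = {E} → lossy.
Decomposition 3: common = {BDE}, closure = {ABCDE} → lossless.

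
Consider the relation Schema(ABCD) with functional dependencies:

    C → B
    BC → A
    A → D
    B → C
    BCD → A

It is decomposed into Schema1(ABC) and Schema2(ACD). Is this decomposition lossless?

Common attributes: Schema1 ∩ Schema2 = {AC}.
Closure of {AC}: C → B applies, adding B; A → D applies, adding D. So (AC)⁺ = {ABCD}.
This closure contains every attribute of Schema1, so Schema1 ∩ Schema2 → Schema1. The join is lossless.

Yes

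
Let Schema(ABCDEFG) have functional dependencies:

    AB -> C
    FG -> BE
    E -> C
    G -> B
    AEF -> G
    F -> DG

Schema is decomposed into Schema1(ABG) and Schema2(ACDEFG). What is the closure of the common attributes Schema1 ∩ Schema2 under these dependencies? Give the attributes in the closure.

ABCG

Schema1 ∩ Schema2 = {AG}.
G → B applies, adding B
AB → C applies, adding C
Closure: {ABCG}.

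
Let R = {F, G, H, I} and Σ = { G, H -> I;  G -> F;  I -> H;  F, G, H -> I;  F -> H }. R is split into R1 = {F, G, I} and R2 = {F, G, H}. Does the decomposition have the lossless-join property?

Yes

Common attributes: R1 ∩ R2 = {F, G}.
Closure of {F, G}: F → H applies, adding H; G, H → I applies, adding I. So (F, G)⁺ = {F, G, H, I}.
This closure contains every attribute of R1, so R1 ∩ R2 → R1. The join is lossless.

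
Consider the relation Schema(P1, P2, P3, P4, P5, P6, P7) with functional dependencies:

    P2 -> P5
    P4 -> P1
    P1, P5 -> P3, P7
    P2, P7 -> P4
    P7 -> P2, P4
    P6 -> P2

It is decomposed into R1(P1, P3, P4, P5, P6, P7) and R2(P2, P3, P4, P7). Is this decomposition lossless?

Common attributes: R1 ∩ R2 = {P3, P4, P7}.
Closure of {P3, P4, P7}: P4 → P1 applies, adding P1; P7 → P2, P4 applies, adding P2; P2 → P5 applies, adding P5. So (P3, P4, P7)⁺ = {P1, P2, P3, P4, P5, P7}.
This closure contains every attribute of R2, so R1 ∩ R2 → R2. The join is lossless.

Yes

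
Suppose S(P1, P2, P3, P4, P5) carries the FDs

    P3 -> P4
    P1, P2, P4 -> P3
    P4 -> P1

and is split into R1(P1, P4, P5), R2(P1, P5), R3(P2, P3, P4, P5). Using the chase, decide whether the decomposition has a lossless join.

Yes

Chase test. Columns are P1, P2, P3, P4, P5; row i has aⱼ where attribute j ∈ Ri, else bᵢⱼ.
Initial tableau (one row per fragment):
  row 1: a1 b12 b13 a4 a5
  row 2: a1 b22 b23 b24 a5
  row 3: b31 a2 a3 a4 a5
Rows 1 and 3 agree on P4; apply P4→P1 and equate their P1 entries.
Row 3 is now all distinguished symbols — the join is lossless.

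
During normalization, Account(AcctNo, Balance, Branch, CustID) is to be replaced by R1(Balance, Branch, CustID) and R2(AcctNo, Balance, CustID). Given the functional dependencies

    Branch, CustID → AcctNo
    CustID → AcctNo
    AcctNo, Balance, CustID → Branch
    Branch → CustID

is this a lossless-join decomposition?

Common attributes: R1 ∩ R2 = {Balance, CustID}.
Closure of {Balance, CustID}: CustID → AcctNo applies, adding AcctNo; AcctNo, Balance, CustID → Branch applies, adding Branch. So (Balance, CustID)⁺ = {AcctNo, Balance, Branch, CustID}.
This closure contains every attribute of R1, so R1 ∩ R2 → R1. The join is lossless.

Yes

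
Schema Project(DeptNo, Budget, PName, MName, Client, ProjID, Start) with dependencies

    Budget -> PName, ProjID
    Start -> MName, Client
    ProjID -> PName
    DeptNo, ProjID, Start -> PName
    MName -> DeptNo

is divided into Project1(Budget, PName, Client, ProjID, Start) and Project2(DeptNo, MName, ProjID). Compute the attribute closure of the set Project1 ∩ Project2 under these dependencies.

Project1 ∩ Project2 = {ProjID}.
ProjID → PName applies, adding PName
Closure: {PName, ProjID}.

PName, ProjID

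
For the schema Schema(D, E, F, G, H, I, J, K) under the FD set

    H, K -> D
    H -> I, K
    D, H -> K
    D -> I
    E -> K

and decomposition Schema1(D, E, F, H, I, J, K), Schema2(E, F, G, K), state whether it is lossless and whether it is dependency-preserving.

lossy but dependency-preserving

Lossless test: (E, F, K)⁺ = {E, F, K}, which is a superkey of neither fragment — lossy.
Dependency preservation: every FD's attributes lie within a single fragment, so each can be enforced locally — preserved.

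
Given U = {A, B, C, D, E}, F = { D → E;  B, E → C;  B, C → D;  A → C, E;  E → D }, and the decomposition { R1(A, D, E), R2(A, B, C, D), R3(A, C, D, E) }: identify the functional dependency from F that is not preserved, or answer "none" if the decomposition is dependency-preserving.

none

D → E lies within R1.
B, E → C: restricted closure across fragments reaches C.
B, C → D lies within R2.
A → C, E lies within R3.
E → D lies within R1.
Every dependency is enforceable on the fragments, so the decomposition is dependency-preserving.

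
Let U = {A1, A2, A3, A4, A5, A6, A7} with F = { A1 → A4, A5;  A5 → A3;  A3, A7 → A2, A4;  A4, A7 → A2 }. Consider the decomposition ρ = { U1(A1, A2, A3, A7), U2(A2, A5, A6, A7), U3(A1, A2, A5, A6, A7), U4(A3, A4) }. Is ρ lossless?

Chase test. Columns are A1, A2, A3, A4, A5, A6, A7; row i has aⱼ where attribute j ∈ Ui, else bᵢⱼ.
Initial tableau (one row per fragment):
  row 1: a1 a2 a3 b14 b15 b16 a7
  row 2: b21 a2 b23 b24 a5 a6 a7
  row 3: a1 a2 b33 b34 a5 a6 a7
  row 4: b41 b42 a3 a4 b45 b46 b47
Rows 1 and 3 agree on A1; apply A1→A4, A5 and equate their A4, A5 entries.
Rows 1 and 2 agree on A5; apply A5→A3 and equate their A3 entries.
Rows 1 and 3 agree on A5; apply A5→A3 and equate their A3 entries.
Rows 1 and 2 agree on A3, A7; apply A3, A7→A2, A4 and equate their A2, A4 entries.
No row becomes fully distinguished — the join is lossy.

No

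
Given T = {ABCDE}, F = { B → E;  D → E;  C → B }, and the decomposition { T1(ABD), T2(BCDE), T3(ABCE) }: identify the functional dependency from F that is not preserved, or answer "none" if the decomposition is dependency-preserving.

none

B → E lies within T2.
D → E lies within T2.
C → B lies within T2.
Every dependency is enforceable on the fragments, so the decomposition is dependency-preserving.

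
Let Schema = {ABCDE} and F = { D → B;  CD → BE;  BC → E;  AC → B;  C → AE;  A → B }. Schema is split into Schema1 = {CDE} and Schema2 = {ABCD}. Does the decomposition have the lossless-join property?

Common attributes: Schema1 ∩ Schema2 = {CD}.
Closure of {CD}: D → B applies, adding B; CD → BE applies, adding E; C → AE applies, adding A. So (CD)⁺ = {ABCDE}.
This closure contains every attribute of Schema1, so Schema1 ∩ Schema2 → Schema1. The join is lossless.

Yes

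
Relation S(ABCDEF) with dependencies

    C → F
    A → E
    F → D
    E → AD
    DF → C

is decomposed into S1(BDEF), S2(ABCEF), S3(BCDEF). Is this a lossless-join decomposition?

Yes

Chase test. Columns are ABCDEF; row i has aⱼ where attribute j ∈ Si, else bᵢⱼ.
Initial tableau (one row per fragment):
  row 1: b11 a2 b13 a4 a5 a6
  row 2: a1 a2 a3 b24 a5 a6
  row 3: b31 a2 a3 a4 a5 a6
Rows 1 and 2 agree on F; apply F→D and equate their D entries.
Rows 1 and 2 agree on E; apply E→AD and equate their AD entries.
Rows 1 and 3 agree on E; apply E→AD and equate their AD entries.
Rows 1 and 2 agree on DF; apply DF→C and equate their C entries.
Row 1 is now all distinguished symbols — the join is lossless.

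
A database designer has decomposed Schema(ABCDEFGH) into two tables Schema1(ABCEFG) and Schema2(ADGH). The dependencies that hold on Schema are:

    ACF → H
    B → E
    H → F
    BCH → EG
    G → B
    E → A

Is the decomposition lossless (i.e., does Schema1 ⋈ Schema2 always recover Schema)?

No

Common attributes: Schema1 ∩ Schema2 = {AG}.
Closure of {AG}: G → B applies, adding B; B → E applies, adding E. So (AG)⁺ = {ABEG}.
The closure contains neither all of Schema1 = {ABCEFG} nor all of Schema2 = {ADGH}, so the common attributes are not a superkey of either fragment. The join is lossy.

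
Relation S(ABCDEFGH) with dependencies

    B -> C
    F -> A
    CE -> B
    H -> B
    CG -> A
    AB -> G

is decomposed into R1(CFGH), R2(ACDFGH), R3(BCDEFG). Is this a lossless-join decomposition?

Chase test. Columns are ABCDEFGH; row i has aⱼ where attribute j ∈ Ri, else bᵢⱼ.
Initial tableau (one row per fragment):
  row 1: b11 b12 a3 b14 b15 a6 a7 a8
  row 2: a1 b22 a3 a4 b25 a6 a7 a8
  row 3: b31 a2 a3 a4 a5 a6 a7 b38
Rows 1 and 2 agree on F; apply F→A and equate their A entries.
Rows 1 and 3 agree on F; apply F→A and equate their A entries.
Rows 1 and 2 agree on H; apply H→B and equate their B entries.
No row becomes fully distinguished — the join is lossy.

No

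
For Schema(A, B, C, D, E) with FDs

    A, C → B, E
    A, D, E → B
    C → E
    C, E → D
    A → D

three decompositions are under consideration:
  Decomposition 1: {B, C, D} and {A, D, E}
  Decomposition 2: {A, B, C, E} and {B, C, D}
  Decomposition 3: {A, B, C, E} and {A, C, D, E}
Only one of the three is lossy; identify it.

Decomposition 1

Decomposition 1: common = {D}, closure = {D} → lossy.
Decomposition 2: common = {B, C}, closure = {B, C, D, E} → lossless.
Decomposition 3: common = {A, C, E}, closure = {A, B, C, D, E} → lossless.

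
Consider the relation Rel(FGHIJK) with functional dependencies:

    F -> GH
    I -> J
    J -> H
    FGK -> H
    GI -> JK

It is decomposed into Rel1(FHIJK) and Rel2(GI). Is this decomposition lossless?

Common attributes: Rel1 ∩ Rel2 = {I}.
Closure of {I}: I → J applies, adding J; J → H applies, adding H. So (I)⁺ = {HIJ}.
The closure contains neither all of Rel1 = {FHIJK} nor all of Rel2 = {GI}, so the common attributes are not a superkey of either fragment. The join is lossy.

No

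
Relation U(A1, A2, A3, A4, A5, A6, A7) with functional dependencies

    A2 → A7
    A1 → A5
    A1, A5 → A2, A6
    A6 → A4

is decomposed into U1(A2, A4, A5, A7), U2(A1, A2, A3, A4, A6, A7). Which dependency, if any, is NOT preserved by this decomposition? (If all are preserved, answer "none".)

Check A1 → A5: no single fragment contains all of {A1, A5}, and the restricted closure of {A1} across the fragments never reaches {A5}.
A2 → A7 is preserved.
A1, A5 → A2, A6 is preserved.
A6 → A4 is preserved.

A1 → A5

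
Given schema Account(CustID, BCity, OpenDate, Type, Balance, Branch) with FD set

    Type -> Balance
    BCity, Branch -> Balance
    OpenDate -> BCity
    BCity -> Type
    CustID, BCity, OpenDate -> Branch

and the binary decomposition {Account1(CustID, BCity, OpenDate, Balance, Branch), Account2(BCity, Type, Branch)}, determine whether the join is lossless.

Yes

Common attributes: Account1 ∩ Account2 = {BCity, Branch}.
Closure of {BCity, Branch}: BCity, Branch → Balance applies, adding Balance; BCity → Type applies, adding Type. So (BCity, Branch)⁺ = {BCity, Type, Balance, Branch}.
This closure contains every attribute of Account2, so Account1 ∩ Account2 → Account2. The join is lossless.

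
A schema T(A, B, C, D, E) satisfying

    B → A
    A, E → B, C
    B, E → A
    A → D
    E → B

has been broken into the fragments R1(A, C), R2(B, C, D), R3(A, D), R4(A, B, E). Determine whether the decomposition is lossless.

Chase test. Columns are A, B, C, D, E; row i has aⱼ where attribute j ∈ Ri, else bᵢⱼ.
Initial tableau (one row per fragment):
  row 1: a1 b12 a3 b14 b15
  row 2: b21 a2 a3 a4 b25
  row 3: a1 b32 b33 a4 b35
  row 4: a1 a2 b43 b44 a5
Rows 2 and 4 agree on B; apply B→A and equate their A entries.
Rows 1 and 2 agree on A; apply A→D and equate their D entries.
Rows 1 and 4 agree on A; apply A→D and equate their D entries.
No row becomes fully distinguished — the join is lossy.

No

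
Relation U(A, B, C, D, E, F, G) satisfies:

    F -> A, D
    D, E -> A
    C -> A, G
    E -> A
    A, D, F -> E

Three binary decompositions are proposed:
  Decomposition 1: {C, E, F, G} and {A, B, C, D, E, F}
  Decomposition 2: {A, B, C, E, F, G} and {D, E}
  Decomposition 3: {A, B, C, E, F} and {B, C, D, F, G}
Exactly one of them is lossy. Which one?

Decomposition 1: common = {C, E, F}, closure = {A, C, D, E, F, G} → lossless.
Decomposition 2: common = {E}, closure = {A, E} → lossy.
Decomposition 3: common = {B, C, F}, closure = {A, B, C, D, E, F, G} → lossless.

Decomposition 2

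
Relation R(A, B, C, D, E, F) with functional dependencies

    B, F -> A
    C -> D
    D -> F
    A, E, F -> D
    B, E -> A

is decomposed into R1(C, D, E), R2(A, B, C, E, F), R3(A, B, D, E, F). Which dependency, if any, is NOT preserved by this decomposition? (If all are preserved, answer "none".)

B, F → A lies within R2.
C → D lies within R1.
D → F lies within R3.
A, E, F → D lies within R3.
B, E → A lies within R2.
Every dependency is enforceable on the fragments, so the decomposition is dependency-preserving.

none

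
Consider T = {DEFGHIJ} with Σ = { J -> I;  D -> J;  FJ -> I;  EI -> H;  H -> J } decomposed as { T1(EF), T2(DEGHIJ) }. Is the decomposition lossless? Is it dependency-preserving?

Lossless test: (E)⁺ = {E}, which is a superkey of neither fragment — lossy.
Dependency preservation: FJ → I is not contained in any single fragment, but the restricted closure of its left-hand side across the fragments still reaches the right-hand side; the remaining FDs each lie inside some fragment. All dependencies are preserved.

lossy but dependency-preserving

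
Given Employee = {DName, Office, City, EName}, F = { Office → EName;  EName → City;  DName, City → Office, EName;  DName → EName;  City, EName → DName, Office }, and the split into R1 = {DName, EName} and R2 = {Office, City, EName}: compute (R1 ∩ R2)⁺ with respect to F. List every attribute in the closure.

DName, Office, City, EName

R1 ∩ R2 = {EName}.
EName → City applies, adding City
City, EName → DName, Office applies, adding DName, Office
Closure: {DName, Office, City, EName}.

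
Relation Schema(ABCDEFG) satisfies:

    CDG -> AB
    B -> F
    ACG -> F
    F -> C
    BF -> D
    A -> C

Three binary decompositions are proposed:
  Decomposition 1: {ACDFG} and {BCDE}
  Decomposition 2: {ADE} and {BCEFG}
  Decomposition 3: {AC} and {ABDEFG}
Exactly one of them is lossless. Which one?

Decomposition 3

Decomposition 1: common = {CD}, closure = {CD} → lossy.
Decomposition 2: common = {E}, closure = {E} → lossy.
Decomposition 3: common = {A}, closure = {AC} → lossless.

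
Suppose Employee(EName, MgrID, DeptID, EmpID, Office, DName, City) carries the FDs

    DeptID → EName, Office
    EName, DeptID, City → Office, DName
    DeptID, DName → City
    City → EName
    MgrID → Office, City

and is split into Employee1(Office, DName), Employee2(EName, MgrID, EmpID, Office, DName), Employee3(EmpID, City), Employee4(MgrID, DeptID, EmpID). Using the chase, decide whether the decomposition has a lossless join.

No

Chase test. Columns are EName, MgrID, DeptID, EmpID, Office, DName, City; row i has aⱼ where attribute j ∈ Employeei, else bᵢⱼ.
Initial tableau (one row per fragment):
  row 1: b11 b12 b13 b14 a5 a6 b17
  row 2: a1 a2 b23 a4 a5 a6 b27
  row 3: b31 b32 b33 a4 b35 b36 a7
  row 4: b41 a2 a3 a4 b45 b46 b47
Rows 2 and 4 agree on MgrID; apply MgrID→Office, City and equate their Office, City entries.
Rows 2 and 4 agree on City; apply City→EName and equate their EName entries.
No row becomes fully distinguished — the join is lossy.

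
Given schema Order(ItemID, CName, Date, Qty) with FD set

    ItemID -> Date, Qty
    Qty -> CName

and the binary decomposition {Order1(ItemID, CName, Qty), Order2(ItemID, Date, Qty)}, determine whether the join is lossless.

Yes

Common attributes: Order1 ∩ Order2 = {ItemID, Qty}.
Closure of {ItemID, Qty}: ItemID → Date, Qty applies, adding Date; Qty → CName applies, adding CName. So (ItemID, Qty)⁺ = {ItemID, CName, Date, Qty}.
This closure contains every attribute of Order1, so Order1 ∩ Order2 → Order1. The join is lossless.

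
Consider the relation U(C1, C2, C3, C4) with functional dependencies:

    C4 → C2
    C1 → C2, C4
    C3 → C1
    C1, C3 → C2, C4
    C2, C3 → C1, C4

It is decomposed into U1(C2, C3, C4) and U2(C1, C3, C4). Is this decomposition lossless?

Common attributes: U1 ∩ U2 = {C3, C4}.
Closure of {C3, C4}: C4 → C2 applies, adding C2; C3 → C1 applies, adding C1. So (C3, C4)⁺ = {C1, C2, C3, C4}.
This closure contains every attribute of U1, so U1 ∩ U2 → U1. The join is lossless.

Yes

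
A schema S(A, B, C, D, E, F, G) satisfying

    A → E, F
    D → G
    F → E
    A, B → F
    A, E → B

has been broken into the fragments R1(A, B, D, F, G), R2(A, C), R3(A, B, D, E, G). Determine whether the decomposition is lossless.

Chase test. Columns are A, B, C, D, E, F, G; row i has aⱼ where attribute j ∈ Ri, else bᵢⱼ.
Initial tableau (one row per fragment):
  row 1: a1 a2 b13 a4 b15 a6 a7
  row 2: a1 b22 a3 b24 b25 b26 b27
  row 3: a1 a2 b33 a4 a5 b36 a7
Rows 1 and 2 agree on A; apply A→E, F and equate their E, F entries.
Rows 1 and 3 agree on A; apply A→E, F and equate their E, F entries.
Rows 1 and 2 agree on A, E; apply A, E→B and equate their B entries.
No row becomes fully distinguished — the join is lossy.

No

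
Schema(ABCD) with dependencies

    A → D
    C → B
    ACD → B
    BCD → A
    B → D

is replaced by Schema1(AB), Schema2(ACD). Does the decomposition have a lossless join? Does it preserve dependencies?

lossy and not dependency-preserving

Lossless test: (A)⁺ = {AD}, which is a superkey of neither fragment — lossy.
Dependency preservation: the restricted closure of {C} across the fragments never reaches {B}, so C → B cannot be enforced without a join — not preserved.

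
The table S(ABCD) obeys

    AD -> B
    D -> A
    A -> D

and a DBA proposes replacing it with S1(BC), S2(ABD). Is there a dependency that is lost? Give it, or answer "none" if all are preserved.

AD → B lies within S2.
D → A lies within S2.
A → D lies within S2.
Every dependency is enforceable on the fragments, so the decomposition is dependency-preserving.

none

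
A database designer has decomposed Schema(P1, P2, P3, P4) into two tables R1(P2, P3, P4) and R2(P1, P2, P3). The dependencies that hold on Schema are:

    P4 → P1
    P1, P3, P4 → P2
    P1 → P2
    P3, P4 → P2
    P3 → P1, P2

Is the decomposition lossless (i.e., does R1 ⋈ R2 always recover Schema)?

Yes

Common attributes: R1 ∩ R2 = {P2, P3}.
Closure of {P2, P3}: P3 → P1, P2 applies, adding P1. So (P2, P3)⁺ = {P1, P2, P3}.
This closure contains every attribute of R2, so R1 ∩ R2 → R2. The join is lossless.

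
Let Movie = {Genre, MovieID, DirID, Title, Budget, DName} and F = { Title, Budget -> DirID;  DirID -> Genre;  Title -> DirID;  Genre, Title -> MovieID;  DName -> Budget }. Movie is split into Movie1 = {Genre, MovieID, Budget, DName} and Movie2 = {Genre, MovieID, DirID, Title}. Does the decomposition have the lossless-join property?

No

Common attributes: Movie1 ∩ Movie2 = {Genre, MovieID}.
No dependency enlarges {Genre, MovieID}, so (Genre, MovieID)⁺ = {Genre, MovieID}.
The closure contains neither all of Movie1 = {Genre, MovieID, Budget, DName} nor all of Movie2 = {Genre, MovieID, DirID, Title}, so the common attributes are not a superkey of either fragment. The join is lossy.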